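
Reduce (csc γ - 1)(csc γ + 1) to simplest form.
(csc γ - 1)(csc γ + 1) = cot²γ (using Diff. of squares)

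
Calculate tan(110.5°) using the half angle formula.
tan(110.5°) = sin 221° / (1 + cos 221°) = -2.675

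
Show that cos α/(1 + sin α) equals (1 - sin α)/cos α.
RHS = (1 - sin α)(1 + sin α) / (cos α(1 + sin α)) = (1 - sin²α) / (cos α(1 + sin α)) = cos²α / (cos α(1 + sin α)) = cos α/(1 + sin α) = LHS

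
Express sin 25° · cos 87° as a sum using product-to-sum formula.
sin 25° cos 87° = (1/2)[sin(25°+87°) + sin(25°-87°)]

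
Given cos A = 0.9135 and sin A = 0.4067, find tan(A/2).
tan(A/2) = sin A / (1 + cos A) = 0.2125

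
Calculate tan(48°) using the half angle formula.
tan(48°) = sin 96° / (1 + cos 96°) = 1.111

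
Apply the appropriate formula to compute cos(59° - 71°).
cos(59° - 71°) = cos 59° cos 71° + sin 59° sin 71° = 0.9781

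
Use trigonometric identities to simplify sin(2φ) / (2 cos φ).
sin(2φ) / (2 cos φ) = sin φ (using Double angle)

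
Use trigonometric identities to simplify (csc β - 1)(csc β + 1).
(csc β - 1)(csc β + 1) = cot²β (using Diff. of squares)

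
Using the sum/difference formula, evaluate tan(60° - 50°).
tan(60° - 50°) = (tan 60° - tan 50°)/(1 + tan 60° tan 50°) = 0.1763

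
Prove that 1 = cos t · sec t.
RHS = cos t · (1/cos t) = 1 = LHS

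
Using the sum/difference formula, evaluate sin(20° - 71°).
sin(20° - 71°) = sin 20° cos 71° - cos 20° sin 71° = -0.7771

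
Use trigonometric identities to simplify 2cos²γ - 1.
2cos²γ - 1 = cos(2γ) (using Double angle)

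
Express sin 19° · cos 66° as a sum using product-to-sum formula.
sin 19° cos 66° = (1/2)[sin(19°+66°) + sin(19°-66°)]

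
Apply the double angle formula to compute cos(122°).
cos(122°) = cos²61° - sin²61° = -0.5299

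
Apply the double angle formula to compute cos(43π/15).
cos(43π/15) = 2cos²43π/30 - 1 = -0.9135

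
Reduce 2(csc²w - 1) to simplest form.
2(csc²w - 1) = 2(cot²w) (using Pythagorean identity)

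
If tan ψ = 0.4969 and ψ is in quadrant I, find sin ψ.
sin ψ = 0.445 (using tan²ψ + 1 = sec²ψ)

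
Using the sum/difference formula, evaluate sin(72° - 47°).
sin(72° - 47°) = sin 72° cos 47° - cos 72° sin 47° = 0.4226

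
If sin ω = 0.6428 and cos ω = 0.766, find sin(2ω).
sin(2ω) = 2 sin ω cos ω = 0.9848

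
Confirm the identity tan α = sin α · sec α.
RHS = sin α · (1/cos α) = sin α/cos α = tan α = LHS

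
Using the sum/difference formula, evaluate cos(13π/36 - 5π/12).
cos(13π/36 - 5π/12) = cos 13π/36 cos 5π/12 + sin 13π/36 sin 5π/12 = 0.9848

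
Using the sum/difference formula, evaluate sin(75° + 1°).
sin(75° + 1°) = sin 75° cos 1° + cos 75° sin 1° = 0.9703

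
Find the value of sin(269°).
sin(269°) = -0.9998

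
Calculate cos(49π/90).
cos(49π/90) = -0.1392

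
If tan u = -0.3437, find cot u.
cot u = 1/tan u = -2.91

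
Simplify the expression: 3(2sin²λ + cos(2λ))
3(2sin²λ + cos(2λ)) = 3 (using Double angle)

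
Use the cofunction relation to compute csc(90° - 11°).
csc(90° - 11°) = sec(11°) = 1.019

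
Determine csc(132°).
csc(132°) = 1.346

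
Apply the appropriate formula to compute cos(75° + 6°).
cos(75° + 6°) = cos 75° cos 6° - sin 75° sin 6° = 0.1564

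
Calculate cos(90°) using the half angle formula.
cos(90°) = √((1 + cos 180°)/2) = 0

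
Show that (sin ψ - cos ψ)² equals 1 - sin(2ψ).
LHS = sin²ψ - 2 sin ψ cos ψ + cos²ψ = (sin²ψ + cos²ψ) - 2 sin ψ cos ψ = 1 - sin(2ψ) = RHS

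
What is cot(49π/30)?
cot(49π/30) = -0.4452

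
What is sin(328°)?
sin(328°) = -0.5299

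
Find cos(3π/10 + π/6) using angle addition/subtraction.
cos(3π/10 + π/6) = cos 3π/10 cos π/6 - sin 3π/10 sin π/6 = 0.1045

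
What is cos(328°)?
cos(328°) = 0.848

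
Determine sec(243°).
sec(243°) = -2.203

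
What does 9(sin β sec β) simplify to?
9(sin β sec β) = 9(tan β) (using Reciprocal + quotient)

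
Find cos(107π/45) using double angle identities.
cos(107π/45) = cos²107π/90 - sin²107π/90 = 0.3746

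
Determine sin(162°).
sin(162°) = 0.309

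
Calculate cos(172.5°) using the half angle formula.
cos(172.5°) = -√((1 + cos 345°)/2) = -0.9914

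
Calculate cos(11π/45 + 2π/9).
cos(11π/45 + 2π/9) = cos 11π/45 cos 2π/9 - sin 11π/45 sin 2π/9 = 0.1045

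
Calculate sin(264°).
sin(264°) = -0.9945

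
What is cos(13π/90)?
cos(13π/90) = 0.8988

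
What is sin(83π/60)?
sin(83π/60) = -0.9336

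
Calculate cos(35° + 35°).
cos(35° + 35°) = cos 35° cos 35° - sin 35° sin 35° = 0.342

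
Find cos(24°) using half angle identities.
cos(24°) = √((1 + cos 48°)/2) = 0.9135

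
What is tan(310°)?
tan(310°) = -1.192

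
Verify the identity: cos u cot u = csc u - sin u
RHS = 1/sin u - sin u = (1 - sin²u)/sin u = cos²u/sin u = cos u · (cos u/sin u) = cos u cot u = LHS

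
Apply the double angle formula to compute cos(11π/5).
cos(11π/5) = cos²11π/10 - sin²11π/10 = 0.809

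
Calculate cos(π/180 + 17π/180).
cos(π/180 + 17π/180) = cos π/180 cos 17π/180 - sin π/180 sin 17π/180 = 0.9511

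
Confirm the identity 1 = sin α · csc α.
RHS = sin α · (1/sin α) = 1 = LHS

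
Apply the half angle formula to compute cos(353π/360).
cos(353π/360) = -√((1 + cos 353π/180)/2) = -0.9981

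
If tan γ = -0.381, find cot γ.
cot γ = 1/tan γ = -2.625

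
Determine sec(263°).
sec(263°) = -8.206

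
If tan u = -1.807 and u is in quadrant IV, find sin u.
sin u = -0.875 (using tan²u + 1 = sec²u)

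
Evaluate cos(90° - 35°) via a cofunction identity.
cos(90° - 35°) = sin(35°) = 0.5736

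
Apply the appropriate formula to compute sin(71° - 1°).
sin(71° - 1°) = sin 71° cos 1° - cos 71° sin 1° = 0.9397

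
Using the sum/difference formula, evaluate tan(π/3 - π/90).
tan(π/3 - π/90) = (tan π/3 - tan π/90)/(1 + tan π/3 tan π/90) = 1.6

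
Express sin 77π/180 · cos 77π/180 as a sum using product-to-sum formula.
sin 77π/180 cos 77π/180 = (1/2)[sin(77π/180+77π/180) + sin(77π/180-77π/180)]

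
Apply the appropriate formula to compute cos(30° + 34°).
cos(30° + 34°) = cos 30° cos 34° - sin 30° sin 34° = 0.4384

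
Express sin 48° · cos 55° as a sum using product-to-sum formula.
sin 48° cos 55° = (1/2)[sin(48°+55°) + sin(48°-55°)]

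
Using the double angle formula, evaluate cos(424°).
cos(424°) = cos²212° - sin²212° = 0.4384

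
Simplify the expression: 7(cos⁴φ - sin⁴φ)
7(cos⁴φ - sin⁴φ) = 7(cos(2φ)) (using Factoring + double angle)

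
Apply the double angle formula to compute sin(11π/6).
sin(11π/6) = 2 sin 11π/12 cos 11π/12 = -1/2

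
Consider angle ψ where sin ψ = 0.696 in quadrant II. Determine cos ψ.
cos ψ = ±√(1 - sin²ψ) = -0.718 (negative in QII)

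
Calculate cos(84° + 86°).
cos(84° + 86°) = cos 84° cos 86° - sin 84° sin 86° = -0.9848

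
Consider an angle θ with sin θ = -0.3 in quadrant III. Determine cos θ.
cos θ = ±√(1 - sin²θ) = -0.9539 (negative in QIII)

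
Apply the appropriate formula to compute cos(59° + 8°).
cos(59° + 8°) = cos 59° cos 8° - sin 59° sin 8° = 0.3907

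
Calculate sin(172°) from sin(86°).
sin(172°) = 2 sin 86° cos 86° = 0.1392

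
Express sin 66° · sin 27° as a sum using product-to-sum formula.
sin 66° sin 27° = (1/2)[cos(66°-27°) - cos(66°+27°)]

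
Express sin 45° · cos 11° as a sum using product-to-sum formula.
sin 45° cos 11° = (1/2)[sin(45°+11°) + sin(45°-11°)]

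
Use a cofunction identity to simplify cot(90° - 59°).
cot(90° - 59°) = tan(59°)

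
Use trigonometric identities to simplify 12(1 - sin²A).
12(1 - sin²A) = 12(cos²A) (using Pythagorean identity)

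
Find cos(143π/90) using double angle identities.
cos(143π/90) = cos²143π/180 - sin²143π/180 = 0.2756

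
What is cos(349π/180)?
cos(349π/180) = 0.9816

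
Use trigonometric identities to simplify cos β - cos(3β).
cos β - cos(3β) = 2 sin(2β) sin β (using Sum-to-product)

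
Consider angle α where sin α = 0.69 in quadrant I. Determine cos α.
cos α = √(1 - sin²α) = 0.7238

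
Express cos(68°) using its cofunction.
cos(68°) = sin(90° - 68°) = sin(22°)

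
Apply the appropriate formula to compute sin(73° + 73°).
sin(73° + 73°) = sin 73° cos 73° + cos 73° sin 73° = 0.5592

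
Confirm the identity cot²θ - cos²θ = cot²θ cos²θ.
LHS = cos²θ/sin²θ - cos²θ = cos²θ(1/sin²θ - 1) = cos²θ · (1 - sin²θ)/sin²θ = cos²θ · cos²θ/sin²θ = cos²θ · cot²θ = RHS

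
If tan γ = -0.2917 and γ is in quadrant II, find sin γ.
sin γ = 0.28 (using tan²γ + 1 = sec²γ)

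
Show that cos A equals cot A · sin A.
RHS = (cos A/sin A) · sin A = cos A = LHS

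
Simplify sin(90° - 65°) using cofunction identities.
sin(90° - 65°) = cos(65°)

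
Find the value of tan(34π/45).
tan(34π/45) = -0.9657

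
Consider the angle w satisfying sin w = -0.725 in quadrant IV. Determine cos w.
cos w = √(1 - sin²w) = 0.6887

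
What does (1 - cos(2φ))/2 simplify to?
(1 - cos(2φ))/2 = sin²φ (using Power reduction)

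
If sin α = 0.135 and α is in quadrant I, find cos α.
cos α = 0.9908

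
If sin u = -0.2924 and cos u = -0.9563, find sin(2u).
sin(2u) = 2 sin u cos u = 0.5592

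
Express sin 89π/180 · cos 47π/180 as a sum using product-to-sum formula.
sin 89π/180 cos 47π/180 = (1/2)[sin(89π/180+47π/180) + sin(89π/180-47π/180)]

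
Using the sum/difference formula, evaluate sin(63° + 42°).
sin(63° + 42°) = sin 63° cos 42° + cos 63° sin 42° = (√6+√2)/4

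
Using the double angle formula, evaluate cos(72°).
cos(72°) = cos²36° - sin²36° = 0.309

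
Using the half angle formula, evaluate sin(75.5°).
sin(75.5°) = √((1 - cos 151°)/2) = 0.9681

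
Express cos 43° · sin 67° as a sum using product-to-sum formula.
cos 43° sin 67° = (1/2)[sin(43°+67°) - sin(43°-67°)]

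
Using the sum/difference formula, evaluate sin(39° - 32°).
sin(39° - 32°) = sin 39° cos 32° - cos 39° sin 32° = 0.1219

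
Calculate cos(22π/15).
cos(22π/15) = -0.1045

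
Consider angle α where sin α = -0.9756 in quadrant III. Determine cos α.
cos α = ±√(1 - sin²α) = -0.2196 (negative in QIII)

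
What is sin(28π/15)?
sin(28π/15) = -0.4067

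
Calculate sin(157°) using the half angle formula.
sin(157°) = √((1 - cos 314°)/2) = 0.3907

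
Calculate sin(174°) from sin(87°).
sin(174°) = 2 sin 87° cos 87° = 0.1045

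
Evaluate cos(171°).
cos(171°) = -0.9877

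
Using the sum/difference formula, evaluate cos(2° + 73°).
cos(2° + 73°) = cos 2° cos 73° - sin 2° sin 73° = (√6-√2)/4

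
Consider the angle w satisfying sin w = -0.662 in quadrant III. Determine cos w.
cos w = ±√(1 - sin²w) = -0.7495 (negative in QIII)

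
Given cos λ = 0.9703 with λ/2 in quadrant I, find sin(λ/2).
sin(λ/2) = ±√((1 - cos λ)/2); positive since λ/2 ∈ QI, so sin(λ/2) = 0.1219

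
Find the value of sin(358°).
sin(358°) = -0.0349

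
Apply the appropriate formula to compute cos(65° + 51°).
cos(65° + 51°) = cos 65° cos 51° - sin 65° sin 51° = -0.4384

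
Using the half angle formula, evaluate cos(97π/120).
cos(97π/120) = -√((1 + cos 97π/60)/2) = -0.8241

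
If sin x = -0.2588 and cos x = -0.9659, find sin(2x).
sin(2x) = 2 sin x cos x = 0.4999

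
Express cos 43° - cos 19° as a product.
cos 43° - cos 19° = -2 sin(31°) sin(12°)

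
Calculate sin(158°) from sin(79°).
sin(158°) = 2 sin 79° cos 79° = 0.3746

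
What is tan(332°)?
tan(332°) = -0.5317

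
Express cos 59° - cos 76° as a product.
cos 59° - cos 76° = -2 sin(67.5°) sin(-8.5°)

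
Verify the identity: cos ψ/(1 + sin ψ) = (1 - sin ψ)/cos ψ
RHS = (1 - sin ψ)(1 + sin ψ) / (cos ψ(1 + sin ψ)) = (1 - sin²ψ) / (cos ψ(1 + sin ψ)) = cos²ψ / (cos ψ(1 + sin ψ)) = cos ψ/(1 + sin ψ) = LHS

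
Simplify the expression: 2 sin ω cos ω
2 sin ω cos ω = sin(2ω) (using Double angle)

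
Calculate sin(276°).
sin(276°) = -0.9945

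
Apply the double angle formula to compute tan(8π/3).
tan(8π/3) = 2 tan 4π/3 / (1 - tan²4π/3) = -√3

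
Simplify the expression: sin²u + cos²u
sin²u + cos²u = 1 (using Pythagorean identity)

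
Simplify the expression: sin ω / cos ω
sin ω / cos ω = tan ω (using Quotient identity)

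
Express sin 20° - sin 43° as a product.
sin 20° - sin 43° = 2 cos(31.5°) sin(-11.5°)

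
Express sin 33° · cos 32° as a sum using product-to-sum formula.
sin 33° cos 32° = (1/2)[sin(33°+32°) + sin(33°-32°)]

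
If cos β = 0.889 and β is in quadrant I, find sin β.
sin β = 0.4579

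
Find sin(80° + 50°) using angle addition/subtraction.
sin(80° + 50°) = sin 80° cos 50° + cos 80° sin 50° = 0.766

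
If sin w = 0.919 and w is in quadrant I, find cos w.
cos w = 0.3943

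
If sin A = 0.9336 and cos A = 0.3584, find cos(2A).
cos(2A) = cos²A - sin²A = -0.7432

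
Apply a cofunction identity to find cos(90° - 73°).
cos(90° - 73°) = sin(73°) = 0.9563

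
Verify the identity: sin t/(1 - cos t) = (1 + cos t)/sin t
LHS = sin t(1 + cos t) / ((1 - cos t)(1 + cos t)) = sin t(1 + cos t) / (1 - cos²t) = sin t(1 + cos t) / sin²t = (1 + cos t)/sin t = RHS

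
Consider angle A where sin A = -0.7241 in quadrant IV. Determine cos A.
cos A = √(1 - sin²A) = 0.6897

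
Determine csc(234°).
csc(234°) = -1.236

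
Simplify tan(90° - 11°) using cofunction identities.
tan(90° - 11°) = cot(11°)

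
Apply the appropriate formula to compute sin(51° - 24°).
sin(51° - 24°) = sin 51° cos 24° - cos 51° sin 24° = 0.454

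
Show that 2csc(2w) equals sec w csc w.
LHS = 2/sin(2w) = 2/(2 sin w cos w) = 1/(sin w cos w) = (1/cos w)(1/sin w) = sec w csc w = RHS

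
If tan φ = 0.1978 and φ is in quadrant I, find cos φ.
cos φ = 0.981 (using tan²φ + 1 = sec²φ)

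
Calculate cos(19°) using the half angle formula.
cos(19°) = √((1 + cos 38°)/2) = 0.9455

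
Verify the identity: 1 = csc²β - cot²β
RHS = 1/sin²β - cos²β/sin²β = (1 - cos²β)/sin²β = sin²β/sin²β = 1 = LHS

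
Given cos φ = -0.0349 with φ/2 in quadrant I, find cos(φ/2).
cos(φ/2) = ±√((1 + cos φ)/2); positive since φ/2 ∈ QI, so cos(φ/2) = 0.6947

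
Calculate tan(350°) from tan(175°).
tan(350°) = 2 tan 175° / (1 - tan²175°) = -0.1763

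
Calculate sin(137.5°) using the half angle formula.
sin(137.5°) = √((1 - cos 275°)/2) = 0.6756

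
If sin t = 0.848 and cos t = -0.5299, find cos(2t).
cos(2t) = cos²t - sin²t = -0.4383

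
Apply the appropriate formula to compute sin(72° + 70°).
sin(72° + 70°) = sin 72° cos 70° + cos 72° sin 70° = 0.6157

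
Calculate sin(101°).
sin(101°) = 0.9816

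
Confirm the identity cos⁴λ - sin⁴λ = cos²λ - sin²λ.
LHS = (cos²λ - sin²λ)(cos²λ + sin²λ) = (cos²λ - sin²λ) · 1 = cos²λ - sin²λ = RHS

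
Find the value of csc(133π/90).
csc(133π/90) = -1.002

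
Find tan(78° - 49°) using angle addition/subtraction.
tan(78° - 49°) = (tan 78° - tan 49°)/(1 + tan 78° tan 49°) = 0.5543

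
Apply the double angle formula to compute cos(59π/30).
cos(59π/30) = cos²59π/60 - sin²59π/60 = 0.9945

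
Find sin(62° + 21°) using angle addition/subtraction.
sin(62° + 21°) = sin 62° cos 21° + cos 62° sin 21° = 0.9925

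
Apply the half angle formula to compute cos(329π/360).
cos(329π/360) = -√((1 + cos 329π/180)/2) = -0.9636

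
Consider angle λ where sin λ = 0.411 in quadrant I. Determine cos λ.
cos λ = √(1 - sin²λ) = 0.9116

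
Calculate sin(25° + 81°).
sin(25° + 81°) = sin 25° cos 81° + cos 25° sin 81° = 0.9613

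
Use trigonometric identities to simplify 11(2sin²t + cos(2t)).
11(2sin²t + cos(2t)) = 11 (using Double angle)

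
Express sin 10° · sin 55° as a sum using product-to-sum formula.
sin 10° sin 55° = (1/2)[cos(10°-55°) - cos(10°+55°)]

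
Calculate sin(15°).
sin(15°) = (√6-√2)/4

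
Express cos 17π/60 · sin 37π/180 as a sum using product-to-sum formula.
cos 17π/60 sin 37π/180 = (1/2)[sin(17π/60+37π/180) - sin(17π/60-37π/180)]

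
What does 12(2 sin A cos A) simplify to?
12(2 sin A cos A) = 12(sin(2A)) (using Double angle)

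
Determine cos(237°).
cos(237°) = -0.5446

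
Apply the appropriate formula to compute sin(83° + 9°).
sin(83° + 9°) = sin 83° cos 9° + cos 83° sin 9° = 0.9994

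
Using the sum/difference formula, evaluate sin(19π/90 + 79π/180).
sin(19π/90 + 79π/180) = sin 19π/90 cos 79π/180 + cos 19π/90 sin 79π/180 = 0.891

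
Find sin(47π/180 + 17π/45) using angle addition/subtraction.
sin(47π/180 + 17π/45) = sin 47π/180 cos 17π/45 + cos 47π/180 sin 17π/45 = 0.9063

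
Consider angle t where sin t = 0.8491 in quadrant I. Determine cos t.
cos t = √(1 - sin²t) = 0.5282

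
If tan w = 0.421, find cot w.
cot w = 1/tan w = 2.375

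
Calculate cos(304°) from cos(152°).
cos(304°) = 2cos²152° - 1 = 0.5592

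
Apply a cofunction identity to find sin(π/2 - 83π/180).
sin(π/2 - 83π/180) = cos(83π/180) = 0.1219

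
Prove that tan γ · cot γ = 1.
LHS = (sin γ/cos γ) · (cos γ/sin γ) = 1 = RHS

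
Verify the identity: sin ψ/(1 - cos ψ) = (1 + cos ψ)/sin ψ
LHS = sin ψ(1 + cos ψ) / ((1 - cos ψ)(1 + cos ψ)) = sin ψ(1 + cos ψ) / (1 - cos²ψ) = sin ψ(1 + cos ψ) / sin²ψ = (1 + cos ψ)/sin ψ = RHS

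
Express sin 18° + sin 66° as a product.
sin 18° + sin 66° = 2 sin(42°) cos(-24°)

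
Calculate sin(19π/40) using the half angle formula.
sin(19π/40) = √((1 - cos 19π/20)/2) = 0.9969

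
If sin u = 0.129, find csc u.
csc u = 1/sin u = 7.752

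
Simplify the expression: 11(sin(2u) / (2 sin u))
11(sin(2u) / (2 sin u)) = 11(cos u) (using Double angle)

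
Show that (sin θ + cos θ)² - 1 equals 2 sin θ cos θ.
LHS = sin²θ + 2 sin θ cos θ + cos²θ - 1 = (sin²θ + cos²θ) + 2 sin θ cos θ - 1 = 1 + 2 sin θ cos θ - 1 = 2 sin θ cos θ = RHS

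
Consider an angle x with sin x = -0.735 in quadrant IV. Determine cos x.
cos x = √(1 - sin²x) = 0.6781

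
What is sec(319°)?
sec(319°) = 1.325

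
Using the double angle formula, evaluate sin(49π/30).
sin(49π/30) = 2 sin 49π/60 cos 49π/60 = -0.9135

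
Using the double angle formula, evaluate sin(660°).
sin(660°) = 2 sin 330° cos 330° = -√3/2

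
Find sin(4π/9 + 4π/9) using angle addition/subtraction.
sin(4π/9 + 4π/9) = sin 4π/9 cos 4π/9 + cos 4π/9 sin 4π/9 = 0.342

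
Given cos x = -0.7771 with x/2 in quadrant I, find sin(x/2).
sin(x/2) = ±√((1 - cos x)/2); positive since x/2 ∈ QI, so sin(x/2) = 0.9426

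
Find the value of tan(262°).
tan(262°) = 7.115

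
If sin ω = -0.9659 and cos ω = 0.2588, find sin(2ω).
sin(2ω) = 2 sin ω cos ω = -0.4999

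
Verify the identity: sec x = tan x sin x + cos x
RHS = sin²x/cos x + cos x = (sin²x + cos²x)/cos x = 1/cos x = sec x = LHS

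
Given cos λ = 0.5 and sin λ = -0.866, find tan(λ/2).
tan(λ/2) = sin λ / (1 + cos λ) = -0.5773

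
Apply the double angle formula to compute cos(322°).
cos(322°) = 2cos²161° - 1 = 0.788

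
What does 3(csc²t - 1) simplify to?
3(csc²t - 1) = 3(cot²t) (using Pythagorean identity)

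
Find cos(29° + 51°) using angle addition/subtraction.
cos(29° + 51°) = cos 29° cos 51° - sin 29° sin 51° = 0.1736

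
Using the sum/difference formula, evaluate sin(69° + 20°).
sin(69° + 20°) = sin 69° cos 20° + cos 69° sin 20° = 0.9998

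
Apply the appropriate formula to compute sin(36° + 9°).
sin(36° + 9°) = sin 36° cos 9° + cos 36° sin 9° = √2/2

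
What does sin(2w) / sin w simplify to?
sin(2w) / sin w = 2 cos w (using Double angle)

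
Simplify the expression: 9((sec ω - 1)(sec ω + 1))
9((sec ω - 1)(sec ω + 1)) = 9(tan²ω) (using Diff. of squares)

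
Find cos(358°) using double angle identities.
cos(358°) = cos²179° - sin²179° = 0.9994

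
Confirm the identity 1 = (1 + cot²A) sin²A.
RHS = csc²A · sin²A = (1/sin²A) · sin²A = 1 = LHS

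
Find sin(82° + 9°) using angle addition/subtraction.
sin(82° + 9°) = sin 82° cos 9° + cos 82° sin 9° = 0.9998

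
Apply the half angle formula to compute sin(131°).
sin(131°) = √((1 - cos 262°)/2) = 0.7547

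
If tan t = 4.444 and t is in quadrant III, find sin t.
sin t = -0.9756 (using tan²t + 1 = sec²t)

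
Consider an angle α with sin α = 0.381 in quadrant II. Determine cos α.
cos α = ±√(1 - sin²α) = -0.9246 (negative in QII)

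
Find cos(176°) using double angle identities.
cos(176°) = cos²88° - sin²88° = -0.9976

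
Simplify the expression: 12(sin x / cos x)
12(sin x / cos x) = 12(tan x) (using Quotient identity)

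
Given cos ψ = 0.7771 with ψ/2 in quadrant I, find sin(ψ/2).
sin(ψ/2) = ±√((1 - cos ψ)/2); positive since ψ/2 ∈ QI, so sin(ψ/2) = 0.3338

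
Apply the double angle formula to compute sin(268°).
sin(268°) = 2 sin 134° cos 134° = -0.9994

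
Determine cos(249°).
cos(249°) = -0.3584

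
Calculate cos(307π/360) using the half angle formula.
cos(307π/360) = -√((1 + cos 307π/180)/2) = -0.8949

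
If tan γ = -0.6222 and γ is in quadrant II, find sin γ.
sin γ = 0.5283 (using tan²γ + 1 = sec²γ)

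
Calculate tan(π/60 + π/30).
tan(π/60 + π/30) = (tan π/60 + tan π/30)/(1 - tan π/60 tan π/30) = 0.1584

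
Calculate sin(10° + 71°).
sin(10° + 71°) = sin 10° cos 71° + cos 10° sin 71° = 0.9877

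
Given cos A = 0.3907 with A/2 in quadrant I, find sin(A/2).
sin(A/2) = ±√((1 - cos A)/2); positive since A/2 ∈ QI, so sin(A/2) = 0.552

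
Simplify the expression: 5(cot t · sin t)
5(cot t · sin t) = 5(cos t) (using Quotient identity)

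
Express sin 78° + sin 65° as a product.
sin 78° + sin 65° = 2 sin(71.5°) cos(6.5°)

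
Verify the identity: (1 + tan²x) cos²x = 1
LHS = sec²x · cos²x = (1/cos²x) · cos²x = 1 = RHS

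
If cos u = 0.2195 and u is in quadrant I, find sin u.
sin u = 0.9756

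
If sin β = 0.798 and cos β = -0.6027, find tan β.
tan β = sin β / cos β = -1.324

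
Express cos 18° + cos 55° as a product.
cos 18° + cos 55° = 2 cos(36.5°) cos(-18.5°)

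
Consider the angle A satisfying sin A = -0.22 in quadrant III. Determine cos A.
cos A = ±√(1 - sin²A) = -0.9755 (negative in QIII)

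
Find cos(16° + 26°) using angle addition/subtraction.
cos(16° + 26°) = cos 16° cos 26° - sin 16° sin 26° = 0.7431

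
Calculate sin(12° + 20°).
sin(12° + 20°) = sin 12° cos 20° + cos 12° sin 20° = 0.5299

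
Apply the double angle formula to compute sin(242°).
sin(242°) = 2 sin 121° cos 121° = -0.8829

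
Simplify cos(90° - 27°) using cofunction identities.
cos(90° - 27°) = sin(27°)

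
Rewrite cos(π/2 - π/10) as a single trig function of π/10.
cos(π/2 - π/10) = sin(π/10)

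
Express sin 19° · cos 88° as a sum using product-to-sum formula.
sin 19° cos 88° = (1/2)[sin(19°+88°) + sin(19°-88°)]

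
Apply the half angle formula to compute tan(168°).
tan(168°) = sin 336° / (1 + cos 336°) = -0.2126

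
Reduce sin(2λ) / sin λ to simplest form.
sin(2λ) / sin λ = 2 cos λ (using Double angle)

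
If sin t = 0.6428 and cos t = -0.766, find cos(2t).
cos(2t) = cos²t - sin²t = 0.1736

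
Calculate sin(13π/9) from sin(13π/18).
sin(13π/9) = 2 sin 13π/18 cos 13π/18 = -0.9848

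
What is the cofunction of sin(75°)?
sin(75°) = cos(90° - 75°) = cos(15°)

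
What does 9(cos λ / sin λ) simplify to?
9(cos λ / sin λ) = 9(cot λ) (using Quotient identity)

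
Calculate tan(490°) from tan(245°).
tan(490°) = 2 tan 245° / (1 - tan²245°) = -1.192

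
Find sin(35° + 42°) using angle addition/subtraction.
sin(35° + 42°) = sin 35° cos 42° + cos 35° sin 42° = 0.9744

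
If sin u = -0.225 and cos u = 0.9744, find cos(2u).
cos(2u) = cos²u - sin²u = 0.8988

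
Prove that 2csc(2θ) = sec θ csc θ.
LHS = 2/sin(2θ) = 2/(2 sin θ cos θ) = 1/(sin θ cos θ) = (1/cos θ)(1/sin θ) = sec θ csc θ = RHS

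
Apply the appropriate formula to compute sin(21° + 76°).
sin(21° + 76°) = sin 21° cos 76° + cos 21° sin 76° = 0.9925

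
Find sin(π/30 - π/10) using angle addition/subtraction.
sin(π/30 - π/10) = sin π/30 cos π/10 - cos π/30 sin π/10 = -0.2079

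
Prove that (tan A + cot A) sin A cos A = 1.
LHS = (sin A/cos A + cos A/sin A) sin A cos A = ((sin²A + cos²A)/(sin A cos A)) · sin A cos A = sin²A + cos²A = 1 = RHS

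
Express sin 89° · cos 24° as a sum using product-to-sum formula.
sin 89° cos 24° = (1/2)[sin(89°+24°) + sin(89°-24°)]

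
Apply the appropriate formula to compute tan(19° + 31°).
tan(19° + 31°) = (tan 19° + tan 31°)/(1 - tan 19° tan 31°) = 1.192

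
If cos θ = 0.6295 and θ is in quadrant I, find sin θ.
sin θ = 0.777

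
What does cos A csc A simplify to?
cos A csc A = cot A (using Reciprocal + quotient)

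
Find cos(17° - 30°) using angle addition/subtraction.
cos(17° - 30°) = cos 17° cos 30° + sin 17° sin 30° = 0.9744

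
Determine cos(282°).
cos(282°) = 0.2079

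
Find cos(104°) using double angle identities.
cos(104°) = cos²52° - sin²52° = -0.2419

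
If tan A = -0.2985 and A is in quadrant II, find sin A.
sin A = 0.286 (using tan²A + 1 = sec²A)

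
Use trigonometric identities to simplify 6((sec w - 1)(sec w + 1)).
6((sec w - 1)(sec w + 1)) = 6(tan²w) (using Diff. of squares)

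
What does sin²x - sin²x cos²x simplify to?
sin²x - sin²x cos²x = sin⁴x (using Factoring)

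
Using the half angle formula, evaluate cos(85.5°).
cos(85.5°) = √((1 + cos 171°)/2) = 0.07846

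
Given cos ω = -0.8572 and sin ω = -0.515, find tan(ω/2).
tan(ω/2) = sin ω / (1 + cos ω) = -3.606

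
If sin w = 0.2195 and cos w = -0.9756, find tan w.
tan w = sin w / cos w = -0.225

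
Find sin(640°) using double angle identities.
sin(640°) = 2 sin 320° cos 320° = -0.9848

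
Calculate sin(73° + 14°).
sin(73° + 14°) = sin 73° cos 14° + cos 73° sin 14° = 0.9986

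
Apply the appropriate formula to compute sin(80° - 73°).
sin(80° - 73°) = sin 80° cos 73° - cos 80° sin 73° = 0.1219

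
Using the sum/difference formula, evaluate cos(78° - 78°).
cos(78° - 78°) = cos 78° cos 78° + sin 78° sin 78° = 1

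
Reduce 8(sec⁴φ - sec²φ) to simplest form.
8(sec⁴φ - sec²φ) = 8(tan⁴φ + tan²φ) (using Pythagorean)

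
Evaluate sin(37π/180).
sin(37π/180) = 0.6018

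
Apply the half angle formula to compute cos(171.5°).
cos(171.5°) = -√((1 + cos 343°)/2) = -0.989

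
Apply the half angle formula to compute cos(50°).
cos(50°) = √((1 + cos 100°)/2) = 0.6428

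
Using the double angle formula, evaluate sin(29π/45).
sin(29π/45) = 2 sin 29π/90 cos 29π/90 = 0.8988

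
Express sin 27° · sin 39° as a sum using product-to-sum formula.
sin 27° sin 39° = (1/2)[cos(27°-39°) - cos(27°+39°)]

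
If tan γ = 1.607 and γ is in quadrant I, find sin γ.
sin γ = 0.849 (using tan²γ + 1 = sec²γ)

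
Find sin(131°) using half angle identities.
sin(131°) = √((1 - cos 262°)/2) = 0.7547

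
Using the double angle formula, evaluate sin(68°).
sin(68°) = 2 sin 34° cos 34° = 0.9272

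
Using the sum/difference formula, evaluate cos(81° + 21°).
cos(81° + 21°) = cos 81° cos 21° - sin 81° sin 21° = -0.2079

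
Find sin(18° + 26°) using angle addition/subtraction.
sin(18° + 26°) = sin 18° cos 26° + cos 18° sin 26° = 0.6947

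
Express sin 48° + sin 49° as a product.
sin 48° + sin 49° = 2 sin(48.5°) cos(-0.5°)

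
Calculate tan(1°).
tan(1°) = 0.01746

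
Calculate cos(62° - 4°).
cos(62° - 4°) = cos 62° cos 4° + sin 62° sin 4° = 0.5299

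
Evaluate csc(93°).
csc(93°) = 1.001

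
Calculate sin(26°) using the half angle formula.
sin(26°) = √((1 - cos 52°)/2) = 0.4384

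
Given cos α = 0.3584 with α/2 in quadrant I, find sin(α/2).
sin(α/2) = ±√((1 - cos α)/2); positive since α/2 ∈ QI, so sin(α/2) = 0.5664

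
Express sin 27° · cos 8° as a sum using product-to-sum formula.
sin 27° cos 8° = (1/2)[sin(27°+8°) + sin(27°-8°)]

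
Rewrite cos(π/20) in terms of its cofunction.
cos(π/20) = sin(π/2 - π/20) = sin(9π/20)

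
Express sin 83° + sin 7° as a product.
sin 83° + sin 7° = 2 sin(45°) cos(38°)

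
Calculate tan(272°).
tan(272°) = -28.64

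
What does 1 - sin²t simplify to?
1 - sin²t = cos²t (using Pythagorean identity)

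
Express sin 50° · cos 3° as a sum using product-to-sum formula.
sin 50° cos 3° = (1/2)[sin(50°+3°) + sin(50°-3°)]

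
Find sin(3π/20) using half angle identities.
sin(3π/20) = √((1 - cos 3π/10)/2) = 0.454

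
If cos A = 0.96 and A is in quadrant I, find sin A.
sin A = 0.28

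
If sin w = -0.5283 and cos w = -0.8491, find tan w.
tan w = sin w / cos w = 0.6222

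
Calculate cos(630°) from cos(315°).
cos(630°) = 1 - 2sin²315° = 0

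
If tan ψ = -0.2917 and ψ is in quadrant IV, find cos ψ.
cos ψ = 0.96 (using tan²ψ + 1 = sec²ψ)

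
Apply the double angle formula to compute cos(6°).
cos(6°) = 1 - 2sin²3° = 0.9945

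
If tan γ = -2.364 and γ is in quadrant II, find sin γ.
sin γ = 0.921 (using tan²γ + 1 = sec²γ)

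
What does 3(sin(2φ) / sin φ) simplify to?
3(sin(2φ) / sin φ) = 3(2 cos φ) (using Double angle)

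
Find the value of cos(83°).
cos(83°) = 0.1219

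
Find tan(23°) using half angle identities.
tan(23°) = sin 46° / (1 + cos 46°) = 0.4245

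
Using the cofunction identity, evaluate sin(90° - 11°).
sin(90° - 11°) = cos(11°) = 0.9816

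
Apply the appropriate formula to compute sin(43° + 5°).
sin(43° + 5°) = sin 43° cos 5° + cos 43° sin 5° = 0.7431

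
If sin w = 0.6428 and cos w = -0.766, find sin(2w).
sin(2w) = 2 sin w cos w = -0.9848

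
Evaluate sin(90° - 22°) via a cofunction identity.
sin(90° - 22°) = cos(22°) = 0.9272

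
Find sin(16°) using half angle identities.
sin(16°) = √((1 - cos 32°)/2) = 0.2756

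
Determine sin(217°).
sin(217°) = -0.6018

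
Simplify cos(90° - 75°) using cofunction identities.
cos(90° - 75°) = sin(75°)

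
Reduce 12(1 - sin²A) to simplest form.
12(1 - sin²A) = 12(cos²A) (using Pythagorean identity)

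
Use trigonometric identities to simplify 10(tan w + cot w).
10(tan w + cot w) = 10(sec w csc w) (using Quotient identities)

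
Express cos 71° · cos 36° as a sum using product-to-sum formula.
cos 71° cos 36° = (1/2)[cos(71°-36°) + cos(71°+36°)]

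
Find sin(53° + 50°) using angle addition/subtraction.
sin(53° + 50°) = sin 53° cos 50° + cos 53° sin 50° = 0.9744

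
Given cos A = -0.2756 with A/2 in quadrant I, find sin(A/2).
sin(A/2) = ±√((1 - cos A)/2); positive since A/2 ∈ QI, so sin(A/2) = 0.7986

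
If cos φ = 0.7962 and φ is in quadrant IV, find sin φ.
sin φ = -0.605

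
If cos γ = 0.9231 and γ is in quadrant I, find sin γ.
sin γ = 0.3846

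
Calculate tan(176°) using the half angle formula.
tan(176°) = sin 352° / (1 + cos 352°) = -0.06993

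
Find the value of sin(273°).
sin(273°) = -0.9986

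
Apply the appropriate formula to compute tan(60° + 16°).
tan(60° + 16°) = (tan 60° + tan 16°)/(1 - tan 60° tan 16°) = 4.011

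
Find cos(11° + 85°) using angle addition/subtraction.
cos(11° + 85°) = cos 11° cos 85° - sin 11° sin 85° = -0.1045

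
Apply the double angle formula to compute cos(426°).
cos(426°) = cos²213° - sin²213° = 0.4067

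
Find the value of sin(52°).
sin(52°) = 0.788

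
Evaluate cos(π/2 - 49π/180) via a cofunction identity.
cos(π/2 - 49π/180) = sin(49π/180) = 0.7547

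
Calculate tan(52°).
tan(52°) = 1.28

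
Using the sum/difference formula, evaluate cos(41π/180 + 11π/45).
cos(41π/180 + 11π/45) = cos 41π/180 cos 11π/45 - sin 41π/180 sin 11π/45 = 0.08716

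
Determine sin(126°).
sin(126°) = 0.809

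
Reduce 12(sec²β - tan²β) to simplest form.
12(sec²β - tan²β) = 12 (using Pythagorean identity)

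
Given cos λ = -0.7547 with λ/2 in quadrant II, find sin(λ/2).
sin(λ/2) = ±√((1 - cos λ)/2); positive since λ/2 ∈ QII, so sin(λ/2) = 0.9367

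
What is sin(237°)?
sin(237°) = -0.8387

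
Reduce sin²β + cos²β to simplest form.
sin²β + cos²β = 1 (using Pythagorean identity)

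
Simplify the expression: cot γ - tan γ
cot γ - tan γ = 2 cot(2γ) (using Double angle)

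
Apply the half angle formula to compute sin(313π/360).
sin(313π/360) = √((1 - cos 313π/180)/2) = 0.3987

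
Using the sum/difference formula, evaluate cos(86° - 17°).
cos(86° - 17°) = cos 86° cos 17° + sin 86° sin 17° = 0.3584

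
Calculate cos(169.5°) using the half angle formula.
cos(169.5°) = -√((1 + cos 339°)/2) = -0.9833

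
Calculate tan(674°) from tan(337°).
tan(674°) = 2 tan 337° / (1 - tan²337°) = -1.036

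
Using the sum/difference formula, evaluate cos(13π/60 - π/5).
cos(13π/60 - π/5) = cos 13π/60 cos π/5 + sin 13π/60 sin π/5 = 0.9986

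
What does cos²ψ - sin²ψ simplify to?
cos²ψ - sin²ψ = cos(2ψ) (using Double angle)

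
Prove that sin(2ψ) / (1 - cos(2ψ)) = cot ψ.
LHS = 2 sin ψ cos ψ / (2sin²ψ) = cos ψ/sin ψ = cot ψ = RHS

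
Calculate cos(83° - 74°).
cos(83° - 74°) = cos 83° cos 74° + sin 83° sin 74° = 0.9877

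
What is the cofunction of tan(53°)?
tan(53°) = cot(90° - 53°) = cot(37°)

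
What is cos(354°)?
cos(354°) = 0.9945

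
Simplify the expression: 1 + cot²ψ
1 + cot²ψ = csc²ψ (using Pythagorean identity)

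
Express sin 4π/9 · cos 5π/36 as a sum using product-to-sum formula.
sin 4π/9 cos 5π/36 = (1/2)[sin(4π/9+5π/36) + sin(4π/9-5π/36)]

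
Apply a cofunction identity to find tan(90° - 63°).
tan(90° - 63°) = cot(63°) = 0.5095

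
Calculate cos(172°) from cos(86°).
cos(172°) = cos²86° - sin²86° = -0.9903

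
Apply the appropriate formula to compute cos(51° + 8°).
cos(51° + 8°) = cos 51° cos 8° - sin 51° sin 8° = 0.515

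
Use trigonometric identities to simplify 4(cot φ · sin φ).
4(cot φ · sin φ) = 4(cos φ) (using Quotient identity)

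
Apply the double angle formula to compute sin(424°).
sin(424°) = 2 sin 212° cos 212° = 0.8988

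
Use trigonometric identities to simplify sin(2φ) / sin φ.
sin(2φ) / sin φ = 2 cos φ (using Double angle)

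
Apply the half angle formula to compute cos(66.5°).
cos(66.5°) = √((1 + cos 133°)/2) = 0.3987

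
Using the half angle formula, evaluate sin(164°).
sin(164°) = √((1 - cos 328°)/2) = 0.2756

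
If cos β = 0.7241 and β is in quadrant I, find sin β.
sin β = 0.6897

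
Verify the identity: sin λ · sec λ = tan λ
LHS = sin λ · (1/cos λ) = sin λ/cos λ = tan λ = RHS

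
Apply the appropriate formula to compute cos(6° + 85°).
cos(6° + 85°) = cos 6° cos 85° - sin 6° sin 85° = -0.01745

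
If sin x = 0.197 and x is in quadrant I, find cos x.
cos x = 0.9804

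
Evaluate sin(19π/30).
sin(19π/30) = 0.9135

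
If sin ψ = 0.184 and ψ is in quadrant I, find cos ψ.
cos ψ = 0.9829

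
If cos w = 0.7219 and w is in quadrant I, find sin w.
sin w = 0.692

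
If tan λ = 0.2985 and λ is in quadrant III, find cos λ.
cos λ = -0.9582 (using tan²λ + 1 = sec²λ)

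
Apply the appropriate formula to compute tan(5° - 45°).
tan(5° - 45°) = (tan 5° - tan 45°)/(1 + tan 5° tan 45°) = -0.8391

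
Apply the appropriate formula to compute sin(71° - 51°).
sin(71° - 51°) = sin 71° cos 51° - cos 71° sin 51° = 0.342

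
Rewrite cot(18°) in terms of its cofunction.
cot(18°) = tan(90° - 18°) = tan(72°)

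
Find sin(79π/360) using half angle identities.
sin(79π/360) = √((1 - cos 79π/180)/2) = 0.6361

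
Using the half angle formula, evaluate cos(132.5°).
cos(132.5°) = -√((1 + cos 265°)/2) = -0.6756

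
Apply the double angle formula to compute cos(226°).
cos(226°) = cos²113° - sin²113° = -0.6947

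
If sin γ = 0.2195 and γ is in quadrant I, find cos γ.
cos γ = 0.9756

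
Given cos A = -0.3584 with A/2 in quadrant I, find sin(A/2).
sin(A/2) = ±√((1 - cos A)/2); positive since A/2 ∈ QI, so sin(A/2) = 0.8241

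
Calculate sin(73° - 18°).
sin(73° - 18°) = sin 73° cos 18° - cos 73° sin 18° = 0.8192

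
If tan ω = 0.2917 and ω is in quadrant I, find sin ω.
sin ω = 0.28 (using tan²ω + 1 = sec²ω)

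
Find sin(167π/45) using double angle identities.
sin(167π/45) = 2 sin 167π/90 cos 167π/90 = -0.788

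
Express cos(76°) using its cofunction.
cos(76°) = sin(90° - 76°) = sin(14°)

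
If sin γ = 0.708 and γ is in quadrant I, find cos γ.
cos γ = 0.7062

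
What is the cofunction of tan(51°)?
tan(51°) = cot(90° - 51°) = cot(39°)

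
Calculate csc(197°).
csc(197°) = -3.42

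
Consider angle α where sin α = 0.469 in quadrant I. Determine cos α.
cos α = √(1 - sin²α) = 0.8832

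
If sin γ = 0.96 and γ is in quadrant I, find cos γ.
cos γ = 0.28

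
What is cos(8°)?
cos(8°) = 0.9903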